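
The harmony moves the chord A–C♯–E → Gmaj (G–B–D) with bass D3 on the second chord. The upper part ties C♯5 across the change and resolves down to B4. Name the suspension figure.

At the second chord the bass is D3. The suspended C♯5 lies a seventh above the bass; after resolving down by step to B4, the interval above the bass becomes a sixth.
Suspension figures are named by those two intervals: 7–6.

7–6 suspension.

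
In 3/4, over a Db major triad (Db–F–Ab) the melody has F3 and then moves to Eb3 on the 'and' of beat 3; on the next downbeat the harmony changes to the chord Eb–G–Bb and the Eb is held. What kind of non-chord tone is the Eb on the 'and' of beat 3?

The harmony at that moment is Db major triad (Db, F, Ab); Eb3 is not a chord tone.
It is approached by step down from F3 and then sustained as the same pitch into the next harmony.
Arriving early and becoming a chord tone when the harmony changes — an anticipation.

Anticipation.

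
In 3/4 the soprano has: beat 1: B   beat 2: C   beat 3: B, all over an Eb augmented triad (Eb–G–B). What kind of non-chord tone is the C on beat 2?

The harmony at that moment is Eb augmented triad (Eb, G, B); C is not a chord tone.
It is approached by step up from B and left by step down to B.
Step away and step back to the same note — a neighbor tone (upper neighbor).

Upper neighbor tone.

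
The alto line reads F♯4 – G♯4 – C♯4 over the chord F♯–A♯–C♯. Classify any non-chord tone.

G♯4 is an escape tone.

The harmony at that moment is F♯ major triad (F♯, A♯, C♯); G♯4 is not a chord tone.
It is approached by step up from F♯4 and left by leap down to C♯4.
Step in, leap out — an escape tone.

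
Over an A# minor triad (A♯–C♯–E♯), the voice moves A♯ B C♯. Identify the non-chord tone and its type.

B is a passing tone.

The harmony at that moment is A♯ minor triad (A♯, C♯, E♯); B is not a chord tone.
It is approached by step up from A♯ and left by step up to C♯.
Step in, step out in the same direction — a passing tone.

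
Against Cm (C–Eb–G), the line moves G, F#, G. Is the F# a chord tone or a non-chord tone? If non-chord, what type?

Non-chord tone — a neighbor tone.

The harmony at that moment is C minor triad (C, Eb, G); F# is not a chord tone.
It is approached by step down from G and left by step up to G.
Step away and step back to the same note — a neighbor tone (lower neighbor).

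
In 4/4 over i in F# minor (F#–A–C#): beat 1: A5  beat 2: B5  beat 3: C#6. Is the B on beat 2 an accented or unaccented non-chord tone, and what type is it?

The harmony at that moment is F# minor triad (F#, A, C#); B5 is not a chord tone.
It is approached by step up from A5 and left by step up to C#6.
Step in, step out in the same direction — a passing tone.
It falls on a weak beat, so it is unaccented.

Unaccented passing tone.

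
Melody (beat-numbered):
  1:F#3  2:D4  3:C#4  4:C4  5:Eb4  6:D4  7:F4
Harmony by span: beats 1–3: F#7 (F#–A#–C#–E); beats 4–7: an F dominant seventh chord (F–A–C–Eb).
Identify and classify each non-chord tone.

D4 (beat 2) — appoggiatura; D4 (beat 6) — escape tone.

The harmony at that moment is F# dominant seventh chord (F#, A#, C#, E); D4 is not a chord tone.
It is approached by leap up from F#3 and left by step down to C#4.
Leap in, step out — an appoggiatura.
The harmony at that moment is F dominant seventh chord (F, A, C, Eb); D4 is not a chord tone.
It is approached by step down from Eb4 and left by leap up to F4.
Step in, leap out — an escape tone.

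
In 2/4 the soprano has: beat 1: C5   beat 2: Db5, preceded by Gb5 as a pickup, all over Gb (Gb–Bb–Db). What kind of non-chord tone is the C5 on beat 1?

The harmony at that moment is Gb major triad (Gb, Bb, Db); C5 is not a chord tone.
It is approached by leap down from Gb5 and left by step up to Db5.
Leap in, step out, metrically accented — an appoggiatura.

Appoggiatura.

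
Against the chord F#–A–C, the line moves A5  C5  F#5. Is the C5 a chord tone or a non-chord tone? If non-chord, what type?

F# diminished triad contains F#, A, C; C is the fifth, so it is a chord tone.

Chord tone (the fifth of F# diminished triad).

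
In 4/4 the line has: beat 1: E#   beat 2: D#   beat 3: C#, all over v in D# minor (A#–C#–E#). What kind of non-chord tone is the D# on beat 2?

The harmony at that moment is A# minor triad (A#, C#, E#); D# is not a chord tone.
It is approached by step down from E# and left by step down to C#.
Step in, step out in the same direction — a passing tone.

Passing tone.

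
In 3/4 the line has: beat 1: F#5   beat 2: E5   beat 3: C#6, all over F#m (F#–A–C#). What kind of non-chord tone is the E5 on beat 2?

The harmony at that moment is F# minor triad (F#, A, C#); E5 is not a chord tone.
It is approached by step down from F#5 and left by leap up to C#6.
Step in, leap out, on a weak beat — an escape tone.

Escape tone.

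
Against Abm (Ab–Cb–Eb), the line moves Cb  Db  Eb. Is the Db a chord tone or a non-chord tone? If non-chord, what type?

Non-chord tone — a passing tone.

The harmony at that moment is Ab minor triad (Ab, Cb, Eb); Db is not a chord tone.
It is approached by step up from Cb and left by step up to Eb.
Step in, step out in the same direction — a passing tone.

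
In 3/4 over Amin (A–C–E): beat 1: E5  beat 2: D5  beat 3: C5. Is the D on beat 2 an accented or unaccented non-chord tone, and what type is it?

Unaccented passing tone.

The harmony at that moment is A minor triad (A, C, E); D5 is not a chord tone.
It is approached by step down from E5 and left by step down to C5.
Step in, step out in the same direction — a passing tone.
It falls on a weak beat, so it is unaccented.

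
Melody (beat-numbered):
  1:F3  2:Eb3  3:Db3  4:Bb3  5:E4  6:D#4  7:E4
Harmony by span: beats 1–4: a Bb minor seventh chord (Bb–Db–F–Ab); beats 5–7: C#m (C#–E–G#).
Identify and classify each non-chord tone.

Eb3 (beat 2) — passing tone; D#4 (beat 6) — neighbor tone.

The harmony at that moment is Bb minor seventh chord (Bb, Db, F, Ab); Eb3 is not a chord tone.
It is approached by step down from F3 and left by step down to Db3.
Step in, step out in the same direction — a passing tone.
The harmony at that moment is C# minor triad (C#, E, G#); D#4 is not a chord tone.
It is approached by step down from E4 and left by step up to E4.
Step away and step back to the same note — a neighbor tone (lower neighbor).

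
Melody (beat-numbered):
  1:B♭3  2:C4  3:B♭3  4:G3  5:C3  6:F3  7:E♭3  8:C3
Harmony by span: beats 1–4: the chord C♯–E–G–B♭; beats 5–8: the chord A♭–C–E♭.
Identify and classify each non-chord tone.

The harmony at that moment is C♯ diminished seventh chord (C♯, E, G, B♭); C4 is not a chord tone.
It is approached by step up from B♭3 and left by step down to B♭3.
Step away and step back to the same note — a neighbor tone (upper neighbor).
The harmony at that moment is A♭ major triad (A♭, C, E♭); F3 is not a chord tone.
It is approached by leap up from C3 and left by step down to E♭3.
Leap in, step out — an appoggiatura.

C4 (beat 2) — neighbor tone; F3 (beat 6) — appoggiatura.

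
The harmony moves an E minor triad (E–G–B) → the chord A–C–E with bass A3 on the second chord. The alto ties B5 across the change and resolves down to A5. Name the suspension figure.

9–8 suspension.

At the second chord the bass is A3. The suspended B5 lies a ninth above the bass; after resolving down by step to A5, the interval above the bass becomes an octave.
Suspension figures are named by those two intervals: 9–8.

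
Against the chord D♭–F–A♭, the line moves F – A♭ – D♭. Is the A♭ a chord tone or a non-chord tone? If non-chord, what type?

Chord tone (the fifth of Db major triad).

Db major triad contains D♭, F, A♭; A♭ is the fifth, so it is a chord tone.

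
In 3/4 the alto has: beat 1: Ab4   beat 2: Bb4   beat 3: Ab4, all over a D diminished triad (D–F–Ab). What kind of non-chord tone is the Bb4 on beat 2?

The harmony at that moment is D diminished triad (D, F, Ab); Bb4 is not a chord tone.
It is approached by step up from Ab4 and left by step down to Ab4.
Step away and step back to the same note — a neighbor tone (upper neighbor).

Upper neighbor tone.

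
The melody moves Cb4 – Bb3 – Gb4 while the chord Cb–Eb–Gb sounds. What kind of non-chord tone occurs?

Bb3 is an escape tone.

The harmony at that moment is Cb major triad (Cb, Eb, Gb); Bb3 is not a chord tone.
It is approached by step down from Cb4 and left by leap up to Gb4.
Step in, leap out — an escape tone.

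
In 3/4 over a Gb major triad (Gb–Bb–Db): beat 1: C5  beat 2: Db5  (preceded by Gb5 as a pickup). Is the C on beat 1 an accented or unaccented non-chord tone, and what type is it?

The harmony at that moment is Gb major triad (Gb, Bb, Db); C5 is not a chord tone.
It is approached by leap down from Gb5 and left by step up to Db5.
Leap in, step out — an appoggiatura.
It falls on the downbeat, so it is accented.

Accented appoggiatura.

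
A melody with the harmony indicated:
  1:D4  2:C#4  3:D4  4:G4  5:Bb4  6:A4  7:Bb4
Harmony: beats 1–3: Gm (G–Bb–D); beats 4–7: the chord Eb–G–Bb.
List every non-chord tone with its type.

The harmony at that moment is G minor triad (G, Bb, D); C#4 is not a chord tone.
It is approached by step down from D4 and left by step up to D4.
Step away and step back to the same note — a neighbor tone (lower neighbor).
The harmony at that moment is Eb major triad (Eb, G, Bb); A4 is not a chord tone.
It is approached by step down from Bb4 and left by step up to Bb4.
Step away and step back to the same note — a neighbor tone (lower neighbor).

C#4 (beat 2) — neighbor tone; A4 (beat 6) — neighbor tone.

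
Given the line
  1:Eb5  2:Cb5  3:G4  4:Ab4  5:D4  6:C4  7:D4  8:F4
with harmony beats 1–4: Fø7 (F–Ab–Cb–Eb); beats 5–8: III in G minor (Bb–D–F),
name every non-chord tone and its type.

The harmony at that moment is F half-diminished seventh chord (F, Ab, Cb, Eb); G4 is not a chord tone.
It is approached by leap down from Cb5 and left by step up to Ab4.
Leap in, step out — an appoggiatura.
The harmony at that moment is Bb major triad (Bb, D, F); C4 is not a chord tone.
It is approached by step down from D4 and left by step up to D4.
Step away and step back to the same note — a neighbor tone (lower neighbor).

G4 (beat 3) — appoggiatura; C4 (beat 6) — neighbor tone.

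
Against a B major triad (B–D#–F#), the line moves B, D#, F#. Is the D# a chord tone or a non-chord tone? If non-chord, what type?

Chord tone (the third of B major triad).

B major triad contains B, D#, F#; D# is the third, so it is a chord tone.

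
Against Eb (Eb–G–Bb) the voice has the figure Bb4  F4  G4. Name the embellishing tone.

The harmony at that moment is Eb major triad (Eb, G, Bb); F4 is not a chord tone.
It is approached by leap down from Bb4 and left by step up to G4.
Leap in, step out — an appoggiatura.

F4 is an appoggiatura.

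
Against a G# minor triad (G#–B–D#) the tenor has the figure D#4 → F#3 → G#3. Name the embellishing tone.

The harmony at that moment is G# minor triad (G#, B, D#); F#3 is not a chord tone.
It is approached by leap down from D#4 and left by step up to G#3.
Leap in, step out — an appoggiatura.

F#3 is an appoggiatura.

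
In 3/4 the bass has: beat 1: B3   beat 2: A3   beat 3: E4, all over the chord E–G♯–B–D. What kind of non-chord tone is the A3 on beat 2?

Escape tone.

The harmony at that moment is E dominant seventh chord (E, G♯, B, D); A3 is not a chord tone.
It is approached by step down from B3 and left by leap up to E4.
Step in, leap out, on a weak beat — an escape tone.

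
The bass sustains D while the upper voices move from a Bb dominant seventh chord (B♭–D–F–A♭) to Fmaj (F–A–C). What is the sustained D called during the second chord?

Pedal tone (pedal point).

The harmony at that moment is F major triad (F, A, C); D is not a chord tone.
It is held over (the same pitch as the preceding D) and then sustained as the same pitch into the next harmony.
Sustained through a change of harmony — a pedal tone.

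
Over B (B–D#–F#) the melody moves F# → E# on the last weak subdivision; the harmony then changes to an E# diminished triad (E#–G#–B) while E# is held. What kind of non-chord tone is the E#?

The harmony at that moment is B major triad (B, D#, F#); E# is not a chord tone.
It is approached by step down from F# and then sustained as the same pitch into the next harmony.
Arriving early and becoming a chord tone when the harmony changes — an anticipation.

E# is an anticipation.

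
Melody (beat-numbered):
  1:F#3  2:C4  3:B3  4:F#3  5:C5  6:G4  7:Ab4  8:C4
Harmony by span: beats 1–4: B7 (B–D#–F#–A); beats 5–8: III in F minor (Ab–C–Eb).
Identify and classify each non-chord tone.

The harmony at that moment is B dominant seventh chord (B, D#, F#, A); C4 is not a chord tone.
It is approached by leap up from F#3 and left by step down to B3.
Leap in, step out — an appoggiatura.
The harmony at that moment is Ab major triad (Ab, C, Eb); G4 is not a chord tone.
It is approached by leap down from C5 and left by step up to Ab4.
Leap in, step out — an appoggiatura.

C4 (beat 2) — appoggiatura; G4 (beat 6) — appoggiatura.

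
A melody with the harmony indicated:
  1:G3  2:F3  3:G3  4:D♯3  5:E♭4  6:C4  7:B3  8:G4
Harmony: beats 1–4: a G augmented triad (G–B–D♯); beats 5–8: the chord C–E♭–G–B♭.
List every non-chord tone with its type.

F3 (beat 2) — neighbor tone; B3 (beat 7) — escape tone.

The harmony at that moment is G augmented triad (G, B, D♯); F3 is not a chord tone.
It is approached by step down from G3 and left by step up to G3.
Step away and step back to the same note — a neighbor tone (lower neighbor).
The harmony at that moment is C minor seventh chord (C, E♭, G, B♭); B3 is not a chord tone.
It is approached by step down from C4 and left by leap up to G4.
Step in, leap out — an escape tone.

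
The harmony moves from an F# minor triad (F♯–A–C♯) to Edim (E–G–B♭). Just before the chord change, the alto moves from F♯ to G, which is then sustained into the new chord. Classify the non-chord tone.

G is an anticipation.

The harmony at that moment is F♯ minor triad (F♯, A, C♯); G is not a chord tone.
It is approached by step up from F♯ and then sustained as the same pitch into the next harmony.
Arriving early and becoming a chord tone when the harmony changes — an anticipation.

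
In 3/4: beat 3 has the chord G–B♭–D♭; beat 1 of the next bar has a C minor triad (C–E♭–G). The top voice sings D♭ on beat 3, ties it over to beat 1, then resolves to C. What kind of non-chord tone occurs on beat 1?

Suspension.

The harmony at that moment is C minor triad (C, E♭, G); D♭ is not a chord tone.
It is held over (the same pitch as the preceding D♭) and left by step down to C.
Held over from the previous chord and resolving down by step — a suspension.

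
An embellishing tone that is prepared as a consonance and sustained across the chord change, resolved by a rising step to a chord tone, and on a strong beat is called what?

Retardation.

Approach: by preparation — the pitch is first a chord tone, then held (tied or repeated) while the harmony changes under it. Departure: up by step. Metric position: strong.
A prepared dissonance that resolves upward by step — a retardation. (The same figure resolving downward would be a suspension.)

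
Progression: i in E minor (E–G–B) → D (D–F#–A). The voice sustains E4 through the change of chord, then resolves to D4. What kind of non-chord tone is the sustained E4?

E4 is a suspension.

The harmony at that moment is D major triad (D, F#, A); E4 is not a chord tone.
It is held over (the same pitch as the preceding E4) and left by step down to D4.
Held over from the previous chord and resolving down by step — a suspension.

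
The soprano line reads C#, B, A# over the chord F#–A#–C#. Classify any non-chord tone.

The harmony at that moment is F# major triad (F#, A#, C#); B is not a chord tone.
It is approached by step down from C# and left by step down to A#.
Step in, step out in the same direction — a passing tone.

B is a passing tone.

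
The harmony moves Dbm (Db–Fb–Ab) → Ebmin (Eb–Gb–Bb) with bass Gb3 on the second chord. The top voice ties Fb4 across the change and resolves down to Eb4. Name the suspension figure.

At the second chord the bass is Gb3. The suspended Fb4 lies a seventh above the bass; after resolving down by step to Eb4, the interval above the bass becomes a sixth.
Suspension figures are named by those two intervals: 7–6.

7–6 suspension.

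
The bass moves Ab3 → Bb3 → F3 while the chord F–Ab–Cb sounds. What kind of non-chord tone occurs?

Bb3 is an escape tone.

The harmony at that moment is F diminished triad (F, Ab, Cb); Bb3 is not a chord tone.
It is approached by step up from Ab3 and left by leap down to F3.
Step in, leap out — an escape tone.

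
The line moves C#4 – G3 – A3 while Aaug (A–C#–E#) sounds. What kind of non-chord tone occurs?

G3 is an appoggiatura.

The harmony at that moment is A augmented triad (A, C#, E#); G3 is not a chord tone.
It is approached by leap down from C#4 and left by step up to A3.
Leap in, step out — an appoggiatura.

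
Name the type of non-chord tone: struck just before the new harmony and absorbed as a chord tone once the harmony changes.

Anticipation.

Approach: ahead of the chord change (typically by step), so it is dissonant against the current harmony. Departure: none — the same pitch is restated or held and is a chord tone of the new harmony.
Dissonant first, consonant once the harmony catches up: the note simply arrives early — an anticipation. (The reverse timing, consonant first and dissonant after the change, would be a suspension or retardation.)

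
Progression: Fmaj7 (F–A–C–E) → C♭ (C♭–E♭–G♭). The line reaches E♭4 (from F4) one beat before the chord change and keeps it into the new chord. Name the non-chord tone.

The harmony at that moment is F major seventh chord (F, A, C, E); E♭4 is not a chord tone.
It is approached by step down from F4 and then sustained as the same pitch into the next harmony.
Arriving early and becoming a chord tone when the harmony changes — an anticipation.

E♭4 is an anticipation.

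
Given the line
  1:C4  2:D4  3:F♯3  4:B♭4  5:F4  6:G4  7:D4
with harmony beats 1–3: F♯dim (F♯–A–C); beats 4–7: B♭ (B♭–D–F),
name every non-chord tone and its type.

D4 (beat 2) — escape tone; G4 (beat 6) — escape tone.

The harmony at that moment is F♯ diminished triad (F♯, A, C); D4 is not a chord tone.
It is approached by step up from C4 and left by leap down to F♯3.
Step in, leap out — an escape tone.
The harmony at that moment is B♭ major triad (B♭, D, F); G4 is not a chord tone.
It is approached by step up from F4 and left by leap down to D4.
Step in, leap out — an escape tone.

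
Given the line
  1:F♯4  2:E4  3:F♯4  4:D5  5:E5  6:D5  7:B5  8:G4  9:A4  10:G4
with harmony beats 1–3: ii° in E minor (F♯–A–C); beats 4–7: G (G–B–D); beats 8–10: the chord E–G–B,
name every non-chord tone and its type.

E4 (beat 2) — neighbor tone; E5 (beat 5) — neighbor tone; A4 (beat 9) — neighbor tone.

The harmony at that moment is F♯ diminished triad (F♯, A, C); E4 is not a chord tone.
It is approached by step down from F♯4 and left by step up to F♯4.
Step away and step back to the same note — a neighbor tone (lower neighbor).
The harmony at that moment is G major triad (G, B, D); E5 is not a chord tone.
It is approached by step up from D5 and left by step down to D5.
Step away and step back to the same note — a neighbor tone (upper neighbor).
The harmony at that moment is E minor triad (E, G, B); A4 is not a chord tone.
It is approached by step up from G4 and left by step down to G4.
Step away and step back to the same note — a neighbor tone (upper neighbor).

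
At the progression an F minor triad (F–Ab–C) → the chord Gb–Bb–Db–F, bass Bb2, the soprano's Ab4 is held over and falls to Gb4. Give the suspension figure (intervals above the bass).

At the second chord the bass is Bb2. The suspended Ab4 lies a seventh above the bass; after resolving down by step to Gb4, the interval above the bass becomes a sixth.
Suspension figures are named by those two intervals: 7–6.

7–6 suspension.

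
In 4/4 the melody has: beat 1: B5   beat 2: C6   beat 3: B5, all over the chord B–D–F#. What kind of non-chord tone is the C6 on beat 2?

Upper neighbor tone.

The harmony at that moment is B minor triad (B, D, F#); C6 is not a chord tone.
It is approached by step up from B5 and left by step down to B5.
Step away and step back to the same note — a neighbor tone (upper neighbor).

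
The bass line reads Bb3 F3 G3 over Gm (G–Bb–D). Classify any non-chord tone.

The harmony at that moment is G minor triad (G, Bb, D); F3 is not a chord tone.
It is approached by leap down from Bb3 and left by step up to G3.
Leap in, step out — an appoggiatura.

F3 is an appoggiatura.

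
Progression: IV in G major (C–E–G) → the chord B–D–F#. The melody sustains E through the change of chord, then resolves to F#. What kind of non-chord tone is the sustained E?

The harmony at that moment is B minor triad (B, D, F#); E is not a chord tone.
It is held over (the same pitch as the preceding E) and left by step up to F#.
Held over from the previous chord and resolving up by step — a retardation.

E is a retardation.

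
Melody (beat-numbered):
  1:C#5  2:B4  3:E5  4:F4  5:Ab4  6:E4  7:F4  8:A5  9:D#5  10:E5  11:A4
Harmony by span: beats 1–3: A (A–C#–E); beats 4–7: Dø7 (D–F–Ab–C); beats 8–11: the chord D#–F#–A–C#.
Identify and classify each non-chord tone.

B4 (beat 2) — escape tone; E4 (beat 6) — appoggiatura; E5 (beat 10) — escape tone.

The harmony at that moment is A major triad (A, C#, E); B4 is not a chord tone.
It is approached by step down from C#5 and left by leap up to E5.
Step in, leap out — an escape tone.
The harmony at that moment is D half-diminished seventh chord (D, F, Ab, C); E4 is not a chord tone.
It is approached by leap down from Ab4 and left by step up to F4.
Leap in, step out — an appoggiatura.
The harmony at that moment is D# half-diminished seventh chord (D#, F#, A, C#); E5 is not a chord tone.
It is approached by step up from D#5 and left by leap down to A4.
Step in, leap out — an escape tone.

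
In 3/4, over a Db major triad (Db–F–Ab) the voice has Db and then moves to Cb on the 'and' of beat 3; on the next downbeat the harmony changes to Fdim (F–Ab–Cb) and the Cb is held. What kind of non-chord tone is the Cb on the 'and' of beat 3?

The harmony at that moment is Db major triad (Db, F, Ab); Cb is not a chord tone.
It is approached by step down from Db and then sustained as the same pitch into the next harmony.
Arriving early and becoming a chord tone when the harmony changes — an anticipation.

Anticipation.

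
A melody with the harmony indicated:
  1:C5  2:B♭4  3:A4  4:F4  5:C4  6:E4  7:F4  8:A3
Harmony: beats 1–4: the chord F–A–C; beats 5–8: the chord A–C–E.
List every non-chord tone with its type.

B♭4 (beat 2) — passing tone; F4 (beat 7) — escape tone.

The harmony at that moment is F major triad (F, A, C); B♭4 is not a chord tone.
It is approached by step down from C5 and left by step down to A4.
Step in, step out in the same direction — a passing tone.
The harmony at that moment is A minor triad (A, C, E); F4 is not a chord tone.
It is approached by step up from E4 and left by leap down to A3.
Step in, leap out — an escape tone.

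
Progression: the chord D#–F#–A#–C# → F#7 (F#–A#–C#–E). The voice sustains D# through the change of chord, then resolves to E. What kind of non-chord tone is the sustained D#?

The harmony at that moment is F# dominant seventh chord (F#, A#, C#, E); D# is not a chord tone.
It is held over (the same pitch as the preceding D#) and left by step up to E.
Held over from the previous chord and resolving up by step — a retardation.

D# is a retardation.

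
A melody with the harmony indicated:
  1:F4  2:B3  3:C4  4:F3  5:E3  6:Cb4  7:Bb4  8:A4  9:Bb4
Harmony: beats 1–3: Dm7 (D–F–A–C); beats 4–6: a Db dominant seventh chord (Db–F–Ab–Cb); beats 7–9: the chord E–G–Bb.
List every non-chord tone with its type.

The harmony at that moment is D minor seventh chord (D, F, A, C); B3 is not a chord tone.
It is approached by leap down from F4 and left by step up to C4.
Leap in, step out — an appoggiatura.
The harmony at that moment is Db dominant seventh chord (Db, F, Ab, Cb); E3 is not a chord tone.
It is approached by step down from F3 and left by leap up to Cb4.
Step in, leap out — an escape tone.
The harmony at that moment is E diminished triad (E, G, Bb); A4 is not a chord tone.
It is approached by step down from Bb4 and left by step up to Bb4.
Step away and step back to the same note — a neighbor tone (lower neighbor).

B3 (beat 2) — appoggiatura; E3 (beat 5) — escape tone; A4 (beat 8) — neighbor tone.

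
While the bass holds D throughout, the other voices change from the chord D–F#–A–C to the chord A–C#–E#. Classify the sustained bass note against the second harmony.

Pedal tone (pedal point).

The harmony at that moment is A augmented triad (A, C#, E#); D is not a chord tone.
It is held over (the same pitch as the preceding D) and then sustained as the same pitch into the next harmony.
Sustained through a change of harmony — a pedal tone.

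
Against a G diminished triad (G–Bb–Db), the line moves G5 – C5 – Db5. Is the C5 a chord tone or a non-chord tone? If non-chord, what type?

The harmony at that moment is G diminished triad (G, Bb, Db); C5 is not a chord tone.
It is approached by leap down from G5 and left by step up to Db5.
Leap in, step out — an appoggiatura.

Non-chord tone — an appoggiatura.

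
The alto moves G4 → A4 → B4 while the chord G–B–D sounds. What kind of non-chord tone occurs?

The harmony at that moment is G major triad (G, B, D); A4 is not a chord tone.
It is approached by step up from G4 and left by step up to B4.
Step in, step out in the same direction — a passing tone.

A4 is a passing tone.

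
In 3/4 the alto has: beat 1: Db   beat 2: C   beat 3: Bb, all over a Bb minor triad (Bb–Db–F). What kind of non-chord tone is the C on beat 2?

Passing tone.

The harmony at that moment is Bb minor triad (Bb, Db, F); C is not a chord tone.
It is approached by step down from Db and left by step down to Bb.
Step in, step out in the same direction — a passing tone.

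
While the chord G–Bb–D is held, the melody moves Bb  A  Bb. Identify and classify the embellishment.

The harmony at that moment is G minor triad (G, Bb, D); A is not a chord tone.
It is approached by step down from Bb and left by step up to Bb.
Step away and step back to the same note — a neighbor tone (lower neighbor).

A is a neighbor tone.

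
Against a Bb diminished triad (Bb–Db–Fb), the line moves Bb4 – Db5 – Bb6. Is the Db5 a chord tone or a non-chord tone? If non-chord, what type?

Bb diminished triad contains Bb, Db, Fb; Db is the third, so it is a chord tone.

Chord tone (the third of Bb diminished triad).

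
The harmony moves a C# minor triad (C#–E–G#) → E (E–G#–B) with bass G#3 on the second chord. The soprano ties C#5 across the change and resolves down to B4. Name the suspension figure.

4–3 suspension.

At the second chord the bass is G#3. The suspended C#5 lies a fourth above the bass; after resolving down by step to B4, the interval above the bass becomes a third.
Suspension figures are named by those two intervals: 4–3.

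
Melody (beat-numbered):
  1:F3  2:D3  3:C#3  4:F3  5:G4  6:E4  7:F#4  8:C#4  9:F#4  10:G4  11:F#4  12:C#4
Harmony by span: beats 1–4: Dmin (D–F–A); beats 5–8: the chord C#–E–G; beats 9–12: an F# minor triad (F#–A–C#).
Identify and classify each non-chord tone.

C#3 (beat 3) — escape tone; F#4 (beat 7) — escape tone; G4 (beat 10) — neighbor tone.

The harmony at that moment is D minor triad (D, F, A); C#3 is not a chord tone.
It is approached by step down from D3 and left by leap up to F3.
Step in, leap out — an escape tone.
The harmony at that moment is C# diminished triad (C#, E, G); F#4 is not a chord tone.
It is approached by step up from E4 and left by leap down to C#4.
Step in, leap out — an escape tone.
The harmony at that moment is F# minor triad (F#, A, C#); G4 is not a chord tone.
It is approached by step up from F#4 and left by step down to F#4.
Step away and step back to the same note — a neighbor tone (upper neighbor).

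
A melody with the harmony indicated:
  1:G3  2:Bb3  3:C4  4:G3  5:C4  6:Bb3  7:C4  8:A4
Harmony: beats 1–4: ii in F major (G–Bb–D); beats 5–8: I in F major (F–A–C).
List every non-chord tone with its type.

The harmony at that moment is G minor triad (G, Bb, D); C4 is not a chord tone.
It is approached by step up from Bb3 and left by leap down to G3.
Step in, leap out — an escape tone.
The harmony at that moment is F major triad (F, A, C); Bb3 is not a chord tone.
It is approached by step down from C4 and left by step up to C4.
Step away and step back to the same note — a neighbor tone (lower neighbor).

C4 (beat 3) — escape tone; Bb3 (beat 6) — neighbor tone.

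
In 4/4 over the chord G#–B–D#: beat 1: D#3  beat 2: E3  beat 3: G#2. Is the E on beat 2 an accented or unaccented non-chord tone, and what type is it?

The harmony at that moment is G# minor triad (G#, B, D#); E3 is not a chord tone.
It is approached by step up from D#3 and left by leap down to G#2.
Step in, leap out — an escape tone.
It falls on a weak beat, so it is unaccented.

Unaccented escape tone.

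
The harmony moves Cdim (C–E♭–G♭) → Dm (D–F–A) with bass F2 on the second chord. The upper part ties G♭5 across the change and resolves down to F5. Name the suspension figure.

At the second chord the bass is F2. The suspended G♭5 lies a ninth above the bass; after resolving down by step to F5, the interval above the bass becomes an octave.
Suspension figures are named by those two intervals: 9–8.

9–8 suspension.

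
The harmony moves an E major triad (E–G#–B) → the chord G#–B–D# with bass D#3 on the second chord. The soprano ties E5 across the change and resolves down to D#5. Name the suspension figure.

9–8 suspension.

At the second chord the bass is D#3. The suspended E5 lies a ninth above the bass; after resolving down by step to D#5, the interval above the bass becomes an octave.
Suspension figures are named by those two intervals: 9–8.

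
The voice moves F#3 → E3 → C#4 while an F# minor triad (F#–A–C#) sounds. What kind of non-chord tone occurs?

E3 is an escape tone.

The harmony at that moment is F# minor triad (F#, A, C#); E3 is not a chord tone.
It is approached by step down from F#3 and left by leap up to C#4.
Step in, leap out — an escape tone.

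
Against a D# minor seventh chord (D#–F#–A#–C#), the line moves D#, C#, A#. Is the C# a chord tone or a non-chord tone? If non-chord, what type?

D# minor seventh chord contains D#, F#, A#, C#; C# is the seventh, so it is a chord tone.

Chord tone (the seventh of D# minor seventh chord).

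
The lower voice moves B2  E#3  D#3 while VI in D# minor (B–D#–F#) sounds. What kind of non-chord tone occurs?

The harmony at that moment is B major triad (B, D#, F#); E#3 is not a chord tone.
It is approached by leap up from B2 and left by step down to D#3.
Leap in, step out — an appoggiatura.

E#3 is an appoggiatura.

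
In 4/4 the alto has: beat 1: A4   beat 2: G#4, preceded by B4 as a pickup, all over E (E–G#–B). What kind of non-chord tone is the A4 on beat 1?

The harmony at that moment is E major triad (E, G#, B); A4 is not a chord tone.
It is approached by step down from B4 and left by step down to G#4.
Step in, step out in the same direction — a passing tone.

Passing tone.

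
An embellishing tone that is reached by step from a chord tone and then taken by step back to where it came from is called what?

Neighbor tone.

Approach: by step. Departure: by step in the opposite direction, back to the starting pitch.
Stepwise on both sides but reversing to return to the same chord tone — a neighbor tone. (Had it continued onward in the same direction it would be a passing tone instead.)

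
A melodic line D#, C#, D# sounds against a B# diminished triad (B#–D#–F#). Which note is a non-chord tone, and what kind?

The harmony at that moment is B# diminished triad (B#, D#, F#); C# is not a chord tone.
It is approached by step down from D# and left by step up to D#.
Step away and step back to the same note — a neighbor tone (lower neighbor).

C# is a neighbor tone.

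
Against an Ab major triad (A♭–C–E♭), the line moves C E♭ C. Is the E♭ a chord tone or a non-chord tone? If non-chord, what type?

Chord tone (the fifth of Ab major triad).

Ab major triad contains A♭, C, E♭; E♭ is the fifth, so it is a chord tone.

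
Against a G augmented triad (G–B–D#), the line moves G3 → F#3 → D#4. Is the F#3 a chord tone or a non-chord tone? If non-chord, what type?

The harmony at that moment is G augmented triad (G, B, D#); F#3 is not a chord tone.
It is approached by step down from G3 and left by leap up to D#4.
Step in, leap out — an escape tone.

Non-chord tone — an escape tone.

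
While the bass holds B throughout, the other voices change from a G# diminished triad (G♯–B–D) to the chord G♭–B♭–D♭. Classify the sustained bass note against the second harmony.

The harmony at that moment is G♭ major triad (G♭, B♭, D♭); B is not a chord tone.
It is held over (the same pitch as the preceding B) and then sustained as the same pitch into the next harmony.
Sustained through a change of harmony — a pedal tone.

Pedal tone (pedal point).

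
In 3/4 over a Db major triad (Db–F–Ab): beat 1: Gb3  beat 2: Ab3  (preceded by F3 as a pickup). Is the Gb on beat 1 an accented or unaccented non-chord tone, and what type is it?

Accented passing tone.

The harmony at that moment is Db major triad (Db, F, Ab); Gb3 is not a chord tone.
It is approached by step up from F3 and left by step up to Ab3.
Step in, step out in the same direction — a passing tone.
It falls on the downbeat, so it is accented.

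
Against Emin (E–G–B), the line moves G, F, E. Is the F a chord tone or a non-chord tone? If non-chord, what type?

The harmony at that moment is E minor triad (E, G, B); F is not a chord tone.
It is approached by step down from G and left by step down to E.
Step in, step out in the same direction — a passing tone.

Non-chord tone — a passing tone.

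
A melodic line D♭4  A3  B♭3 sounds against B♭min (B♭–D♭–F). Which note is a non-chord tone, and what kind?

The harmony at that moment is B♭ minor triad (B♭, D♭, F); A3 is not a chord tone.
It is approached by leap down from D♭4 and left by step up to B♭3.
Leap in, step out — an appoggiatura.

A3 is an appoggiatura.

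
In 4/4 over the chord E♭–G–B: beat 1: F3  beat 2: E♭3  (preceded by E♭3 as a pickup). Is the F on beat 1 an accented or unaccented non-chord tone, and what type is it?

The harmony at that moment is E♭ augmented triad (E♭, G, B); F3 is not a chord tone.
It is approached by step up from E♭3 and left by step down to E♭3.
Step away and step back to the same note — a neighbor tone (upper neighbor).
It falls on the downbeat, so it is accented.

Accented neighbor tone.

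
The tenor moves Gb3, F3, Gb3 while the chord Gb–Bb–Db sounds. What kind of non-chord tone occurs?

The harmony at that moment is Gb major triad (Gb, Bb, Db); F3 is not a chord tone.
It is approached by step down from Gb3 and left by step up to Gb3.
Step away and step back to the same note — a neighbor tone (lower neighbor).

F3 is a neighbor tone.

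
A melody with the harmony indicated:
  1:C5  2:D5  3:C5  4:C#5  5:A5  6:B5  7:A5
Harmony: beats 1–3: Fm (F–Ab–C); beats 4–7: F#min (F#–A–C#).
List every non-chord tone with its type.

D5 (beat 2) — neighbor tone; B5 (beat 6) — neighbor tone.

The harmony at that moment is F minor triad (F, Ab, C); D5 is not a chord tone.
It is approached by step up from C5 and left by step down to C5.
Step away and step back to the same note — a neighbor tone (upper neighbor).
The harmony at that moment is F# minor triad (F#, A, C#); B5 is not a chord tone.
It is approached by step up from A5 and left by step down to A5.
Step away and step back to the same note — a neighbor tone (upper neighbor).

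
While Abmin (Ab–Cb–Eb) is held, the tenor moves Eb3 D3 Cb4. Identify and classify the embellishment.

The harmony at that moment is Ab minor triad (Ab, Cb, Eb); D3 is not a chord tone.
It is approached by step down from Eb3 and left by leap up to Cb4.
Step in, leap out — an escape tone.

D3 is an escape tone.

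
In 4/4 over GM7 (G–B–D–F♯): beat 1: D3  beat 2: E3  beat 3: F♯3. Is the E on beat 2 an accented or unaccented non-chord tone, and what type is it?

The harmony at that moment is G major seventh chord (G, B, D, F♯); E3 is not a chord tone.
It is approached by step up from D3 and left by step up to F♯3.
Step in, step out in the same direction — a passing tone.
It falls on a weak beat, so it is unaccented.

Unaccented passing tone.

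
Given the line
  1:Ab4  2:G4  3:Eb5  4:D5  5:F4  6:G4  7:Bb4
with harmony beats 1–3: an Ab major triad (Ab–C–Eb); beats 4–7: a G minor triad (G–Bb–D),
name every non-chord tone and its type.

The harmony at that moment is Ab major triad (Ab, C, Eb); G4 is not a chord tone.
It is approached by step down from Ab4 and left by leap up to Eb5.
Step in, leap out — an escape tone.
The harmony at that moment is G minor triad (G, Bb, D); F4 is not a chord tone.
It is approached by leap down from D5 and left by step up to G4.
Leap in, step out — an appoggiatura.

G4 (beat 2) — escape tone; F4 (beat 5) — appoggiatura.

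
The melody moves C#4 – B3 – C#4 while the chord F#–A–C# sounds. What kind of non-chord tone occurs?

The harmony at that moment is F# minor triad (F#, A, C#); B3 is not a chord tone.
It is approached by step down from C#4 and left by step up to C#4.
Step away and step back to the same note — a neighbor tone (lower neighbor).

B3 is a neighbor tone.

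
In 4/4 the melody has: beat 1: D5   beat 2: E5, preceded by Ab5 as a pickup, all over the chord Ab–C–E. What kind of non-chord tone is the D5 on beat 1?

The harmony at that moment is Ab augmented triad (Ab, C, E); D5 is not a chord tone.
It is approached by leap down from Ab5 and left by step up to E5.
Leap in, step out, metrically accented — an appoggiatura.

Appoggiatura.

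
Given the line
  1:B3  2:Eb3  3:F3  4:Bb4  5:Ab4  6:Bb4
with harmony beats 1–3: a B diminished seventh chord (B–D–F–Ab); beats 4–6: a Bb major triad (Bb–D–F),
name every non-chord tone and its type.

Eb3 (beat 2) — appoggiatura; Ab4 (beat 5) — neighbor tone.

The harmony at that moment is B diminished seventh chord (B, D, F, Ab); Eb3 is not a chord tone.
It is approached by leap down from B3 and left by step up to F3.
Leap in, step out — an appoggiatura.
The harmony at that moment is Bb major triad (Bb, D, F); Ab4 is not a chord tone.
It is approached by step down from Bb4 and left by step up to Bb4.
Step away and step back to the same note — a neighbor tone (lower neighbor).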